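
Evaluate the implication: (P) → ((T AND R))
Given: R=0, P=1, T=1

Antecedent (P) = 1; consequent ((T AND R)) = 0.
1 → 0 = 0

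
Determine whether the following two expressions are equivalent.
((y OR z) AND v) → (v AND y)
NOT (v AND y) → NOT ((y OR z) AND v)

Yes, Contrapositive is always equivalent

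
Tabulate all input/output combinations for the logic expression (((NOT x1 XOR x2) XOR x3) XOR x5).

x2 | x3 | x1 | x5 | Output
--------------------------
0 | 0 | 0 | 0 | 1
0 | 0 | 0 | 1 | 0
0 | 0 | 1 | 0 | 0
0 | 0 | 1 | 1 | 1
0 | 1 | 0 | 0 | 0
0 | 1 | 0 | 1 | 1
0 | 1 | 1 | 0 | 1
0 | 1 | 1 | 1 | 0
1 | 0 | 0 | 0 | 0
1 | 0 | 0 | 1 | 1
1 | 0 | 1 | 0 | 1
1 | 0 | 1 | 1 | 0
1 | 1 | 0 | 0 | 1
1 | 1 | 0 | 1 | 0
1 | 1 | 1 | 0 | 0
1 | 1 | 1 | 1 | 1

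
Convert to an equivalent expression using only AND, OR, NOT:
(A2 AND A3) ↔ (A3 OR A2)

((A2 AND A3) AND (A3 OR A2)) OR (NOT (A2 AND A3) AND NOT (A3 OR A2))
(Biconditional = both true or both false)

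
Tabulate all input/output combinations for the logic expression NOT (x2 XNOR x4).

x2 | x4 | Output
----------------
0 | 0 | 0
0 | 1 | 1
1 | 0 | 1
1 | 1 | 0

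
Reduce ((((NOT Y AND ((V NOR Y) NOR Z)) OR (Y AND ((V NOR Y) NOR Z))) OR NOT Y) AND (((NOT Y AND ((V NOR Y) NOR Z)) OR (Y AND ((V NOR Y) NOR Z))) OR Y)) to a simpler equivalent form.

By distribution ((E OR v) AND (E OR NOT v) = E) then distribution ((E AND v) OR (E AND NOT v) = E):
= ((V NOR Y) NOR Z)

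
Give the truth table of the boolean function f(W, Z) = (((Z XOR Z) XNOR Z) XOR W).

W | Z | Output
--------------
0 | 0 | 1
0 | 1 | 0
1 | 0 | 0
1 | 1 | 1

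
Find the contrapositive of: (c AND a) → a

Contrapositive: NOT a → NOT (c AND a)
Note: A statement and its contrapositive are logically equivalent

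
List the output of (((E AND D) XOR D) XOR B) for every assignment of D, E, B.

D | E | B | Output
------------------
0 | 0 | 0 | 0
0 | 0 | 1 | 1
0 | 1 | 0 | 0
0 | 1 | 1 | 1
1 | 0 | 0 | 1
1 | 0 | 1 | 0
1 | 1 | 0 | 0
1 | 1 | 1 | 1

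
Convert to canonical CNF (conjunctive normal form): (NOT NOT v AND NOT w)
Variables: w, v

(w OR v) AND (NOT w OR v) AND (NOT w OR NOT v)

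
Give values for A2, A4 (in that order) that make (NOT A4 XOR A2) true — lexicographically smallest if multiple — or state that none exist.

A2=0, A4=0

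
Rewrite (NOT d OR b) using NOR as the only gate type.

(((d NOR d) NOR b) NOR ((d NOR d) NOR b))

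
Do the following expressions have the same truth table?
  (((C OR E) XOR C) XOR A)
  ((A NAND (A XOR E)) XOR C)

No. Counterexample: with A=0, E=0, C=0, Expression 1 = 0 but Expression 2 = 1.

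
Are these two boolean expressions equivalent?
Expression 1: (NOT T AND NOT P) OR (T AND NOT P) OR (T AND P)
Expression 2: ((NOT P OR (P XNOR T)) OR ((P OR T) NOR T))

Yes, they are equivalent — the two output columns agree on all 4 assignments:
T | P | Expression 1 | Expression 2
-----------------------------------
0 | 0 | 1 | 1
0 | 1 | 0 | 0
1 | 0 | 1 | 1
1 | 1 | 1 | 1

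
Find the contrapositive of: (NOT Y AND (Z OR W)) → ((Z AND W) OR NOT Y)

Contrapositive: NOT ((Z AND W) OR NOT Y) → NOT (NOT Y AND (Z OR W))
Note: A statement and its contrapositive are logically equivalent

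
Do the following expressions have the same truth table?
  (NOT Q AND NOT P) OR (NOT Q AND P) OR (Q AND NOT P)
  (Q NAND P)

Yes, they are equivalent — the two output columns agree on all 4 assignments:
Q | P | Expression 1 | Expression 2
-----------------------------------
0 | 0 | 1 | 1
0 | 1 | 1 | 1
1 | 0 | 1 | 1
1 | 1 | 0 | 0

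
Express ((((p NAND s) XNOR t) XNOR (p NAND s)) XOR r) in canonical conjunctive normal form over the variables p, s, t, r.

(p OR s OR t OR r) AND (p OR s OR NOT t OR NOT r) AND (p OR NOT s OR t OR r) AND (p OR NOT s OR NOT t OR NOT r) AND (NOT p OR s OR t OR r) AND (NOT p OR s OR NOT t OR NOT r) AND (NOT p OR NOT s OR t OR r) AND (NOT p OR NOT s OR NOT t OR NOT r)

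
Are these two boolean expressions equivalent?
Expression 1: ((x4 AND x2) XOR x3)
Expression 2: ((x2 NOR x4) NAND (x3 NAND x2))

No. Counterexample: with x4=0, x3=0, x2=1, Expression 1 = 0 but Expression 2 = 1.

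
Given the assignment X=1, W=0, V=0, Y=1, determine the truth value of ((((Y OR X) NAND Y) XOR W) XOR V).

Substituting: ((((1 OR 1) NAND 1) XOR 0) XOR 0)
= 0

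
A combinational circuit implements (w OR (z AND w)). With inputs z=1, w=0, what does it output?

Substituting: (0 OR (1 AND 0))
= 0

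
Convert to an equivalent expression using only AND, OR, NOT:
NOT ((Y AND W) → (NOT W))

(Y AND W) AND W
(Negated implication: NOT(A → B) = A AND NOT B)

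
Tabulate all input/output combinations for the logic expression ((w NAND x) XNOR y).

x | w | y | Output
------------------
0 | 0 | 0 | 0
0 | 0 | 1 | 1
0 | 1 | 0 | 0
0 | 1 | 1 | 1
1 | 0 | 0 | 0
1 | 0 | 1 | 1
1 | 1 | 0 | 1
1 | 1 | 1 | 0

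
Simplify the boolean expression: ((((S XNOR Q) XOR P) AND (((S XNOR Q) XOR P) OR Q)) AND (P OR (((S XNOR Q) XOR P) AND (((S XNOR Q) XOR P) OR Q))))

By absorption (E AND (E OR v) = E) then absorption (E AND (E OR v) = E):
= ((S XNOR Q) XOR P)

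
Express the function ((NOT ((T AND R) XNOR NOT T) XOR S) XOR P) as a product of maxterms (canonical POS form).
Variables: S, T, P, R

ΠM(2, 3, 4, 7, 8, 9, 13, 14) = (S OR T OR NOT P OR R) AND (S OR T OR NOT P OR NOT R) AND (S OR NOT T OR P OR R) AND (S OR NOT T OR NOT P OR NOT R) AND (NOT S OR T OR P OR R) AND (NOT S OR T OR P OR NOT R) AND (NOT S OR NOT T OR P OR NOT R) AND (NOT S OR NOT T OR NOT P OR R)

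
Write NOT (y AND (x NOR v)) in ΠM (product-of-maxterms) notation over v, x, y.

ΠM(1) = (v OR x OR NOT y)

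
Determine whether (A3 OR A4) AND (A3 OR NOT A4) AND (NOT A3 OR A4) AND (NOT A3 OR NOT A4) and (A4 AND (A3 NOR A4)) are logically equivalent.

Yes, they are equivalent — the two output columns agree on all 4 assignments:
A3 | A4 | Expression 1 | Expression 2
-------------------------------------
0 | 0 | 0 | 0
0 | 1 | 0 | 0
1 | 0 | 0 | 0
1 | 1 | 0 | 0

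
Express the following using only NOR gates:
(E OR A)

((E NOR A) NOR (E NOR A))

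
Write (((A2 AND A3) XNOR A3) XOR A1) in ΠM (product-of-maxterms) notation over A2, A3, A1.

ΠM(1, 2, 5, 7) = (A2 OR A3 OR NOT A1) AND (A2 OR NOT A3 OR A1) AND (NOT A2 OR A3 OR NOT A1) AND (NOT A2 OR NOT A3 OR NOT A1)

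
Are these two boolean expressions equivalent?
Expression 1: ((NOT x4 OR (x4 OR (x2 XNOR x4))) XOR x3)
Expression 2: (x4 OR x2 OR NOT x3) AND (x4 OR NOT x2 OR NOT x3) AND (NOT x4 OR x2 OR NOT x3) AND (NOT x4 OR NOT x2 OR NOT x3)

Yes, they are equivalent — the two output columns agree on all 8 assignments:
x4 | x2 | x3 | Expression 1 | Expression 2
------------------------------------------
0 | 0 | 0 | 1 | 1
0 | 0 | 1 | 0 | 0
0 | 1 | 0 | 1 | 1
0 | 1 | 1 | 0 | 0
1 | 0 | 0 | 1 | 1
1 | 0 | 1 | 0 | 0
1 | 1 | 0 | 1 | 1
1 | 1 | 1 | 0 | 0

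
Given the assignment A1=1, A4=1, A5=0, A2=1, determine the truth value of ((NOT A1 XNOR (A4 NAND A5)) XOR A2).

Substituting: ((NOT 1 XNOR (1 NAND 0)) XOR 1)
= 1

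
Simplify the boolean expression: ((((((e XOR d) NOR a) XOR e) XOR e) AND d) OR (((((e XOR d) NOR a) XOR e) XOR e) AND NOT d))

By distribution ((E AND v) OR (E AND NOT v) = E) then XOR self-cancellation ((E XOR v) XOR v = E):
= ((e XOR d) NOR a)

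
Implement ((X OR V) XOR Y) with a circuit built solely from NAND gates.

((((X NAND X) NAND (V NAND V)) NAND (((X NAND X) NAND (V NAND V)) NAND Y)) NAND (Y NAND (((X NAND X) NAND (V NAND V)) NAND Y)))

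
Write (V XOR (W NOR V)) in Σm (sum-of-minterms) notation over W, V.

Σm(0, 1, 3) = (NOT W AND NOT V) OR (NOT W AND V) OR (W AND V)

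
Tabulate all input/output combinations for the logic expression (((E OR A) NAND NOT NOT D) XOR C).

C | A | E | D | Output
----------------------
0 | 0 | 0 | 0 | 1
0 | 0 | 0 | 1 | 1
0 | 0 | 1 | 0 | 1
0 | 0 | 1 | 1 | 0
0 | 1 | 0 | 0 | 1
0 | 1 | 0 | 1 | 0
0 | 1 | 1 | 0 | 1
0 | 1 | 1 | 1 | 0
1 | 0 | 0 | 0 | 0
1 | 0 | 0 | 1 | 0
1 | 0 | 1 | 0 | 0
1 | 0 | 1 | 1 | 1
1 | 1 | 0 | 0 | 0
1 | 1 | 0 | 1 | 1
1 | 1 | 1 | 0 | 0
1 | 1 | 1 | 1 | 1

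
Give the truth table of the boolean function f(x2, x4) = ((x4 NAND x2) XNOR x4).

x2 | x4 | Output
----------------
0 | 0 | 0
0 | 1 | 1
1 | 0 | 0
1 | 1 | 0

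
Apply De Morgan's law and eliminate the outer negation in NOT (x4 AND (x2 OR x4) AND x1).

NOT x4 OR NOT (x2 OR x4) OR NOT x1
De Morgan's: NOT(AND of terms) = OR of negations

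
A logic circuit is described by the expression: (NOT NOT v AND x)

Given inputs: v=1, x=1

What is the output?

Substituting: (NOT NOT 1 AND 1)
= 1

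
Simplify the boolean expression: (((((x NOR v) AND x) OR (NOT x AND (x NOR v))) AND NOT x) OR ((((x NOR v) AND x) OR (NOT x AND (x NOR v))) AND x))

By distribution ((E AND v) OR (E AND NOT v) = E) then distribution ((E AND v) OR (E AND NOT v) = E):
= (x NOR v)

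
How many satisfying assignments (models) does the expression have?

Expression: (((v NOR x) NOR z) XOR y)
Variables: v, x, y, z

Satisfying assignments: (0,0,1,0), (0,0,1,1), (0,1,0,0), (0,1,1,1), (1,0,0,0), (1,0,1,1), (1,1,0,0), (1,1,1,1)
Count: 8 out of 16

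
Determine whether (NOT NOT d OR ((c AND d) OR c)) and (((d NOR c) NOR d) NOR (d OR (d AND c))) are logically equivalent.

No. Counterexample: with c=0, d=0, Expression 1 = 0 but Expression 2 = 1.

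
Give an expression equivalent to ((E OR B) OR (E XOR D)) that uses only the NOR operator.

((((E NOR B) NOR (E NOR B)) NOR ((((E NOR D) NOR (E NOR D)) NOR ((E NOR D) NOR (E NOR D))) NOR ((((E NOR E) NOR (D NOR D)) NOR ((E NOR E) NOR (D NOR D))) NOR (((E NOR E) NOR (D NOR D)) NOR ((E NOR E) NOR (D NOR D)))))) NOR (((E NOR B) NOR (E NOR B)) NOR ((((E NOR D) NOR (E NOR D)) NOR ((E NOR D) NOR (E NOR D))) NOR ((((E NOR E) NOR (D NOR D)) NOR ((E NOR E) NOR (D NOR D))) NOR (((E NOR E) NOR (D NOR D)) NOR ((E NOR E) NOR (D NOR D)))))))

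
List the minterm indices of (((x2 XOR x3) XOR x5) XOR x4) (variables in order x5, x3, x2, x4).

Σm(1, 2, 4, 7, 8, 11, 13, 14) = (NOT x5 AND NOT x3 AND NOT x2 AND x4) OR (NOT x5 AND NOT x3 AND x2 AND NOT x4) OR (NOT x5 AND x3 AND NOT x2 AND NOT x4) OR (NOT x5 AND x3 AND x2 AND x4) OR (x5 AND NOT x3 AND NOT x2 AND NOT x4) OR (x5 AND NOT x3 AND x2 AND x4) OR (x5 AND x3 AND NOT x2 AND x4) OR (x5 AND x3 AND x2 AND NOT x4)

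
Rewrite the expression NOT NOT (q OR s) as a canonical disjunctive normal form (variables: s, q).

(NOT s AND q) OR (s AND NOT q) OR (s AND q)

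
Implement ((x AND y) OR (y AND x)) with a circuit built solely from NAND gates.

((((x NAND y) NAND (x NAND y)) NAND ((x NAND y) NAND (x NAND y))) NAND (((y NAND x) NAND (y NAND x)) NAND ((y NAND x) NAND (y NAND x))))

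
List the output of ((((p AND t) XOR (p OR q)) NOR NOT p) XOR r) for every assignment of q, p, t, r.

q | p | t | r | Output
----------------------
0 | 0 | 0 | 0 | 0
0 | 0 | 0 | 1 | 1
0 | 0 | 1 | 0 | 0
0 | 0 | 1 | 1 | 1
0 | 1 | 0 | 0 | 0
0 | 1 | 0 | 1 | 1
0 | 1 | 1 | 0 | 1
0 | 1 | 1 | 1 | 0
1 | 0 | 0 | 0 | 0
1 | 0 | 0 | 1 | 1
1 | 0 | 1 | 0 | 0
1 | 0 | 1 | 1 | 1
1 | 1 | 0 | 0 | 0
1 | 1 | 0 | 1 | 1
1 | 1 | 1 | 0 | 1
1 | 1 | 1 | 1 | 0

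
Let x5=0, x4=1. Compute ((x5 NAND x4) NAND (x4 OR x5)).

Substituting: ((0 NAND 1) NAND (1 OR 0))
= 0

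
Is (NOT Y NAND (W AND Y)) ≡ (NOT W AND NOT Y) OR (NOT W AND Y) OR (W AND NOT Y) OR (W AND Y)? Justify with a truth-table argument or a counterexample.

Yes, they are equivalent — the two output columns agree on all 4 assignments:
W | Y | Expression 1 | Expression 2
-----------------------------------
0 | 0 | 1 | 1
0 | 1 | 1 | 1
1 | 0 | 1 | 1
1 | 1 | 1 | 1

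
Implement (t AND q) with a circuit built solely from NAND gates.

((t NAND q) NAND (t NAND q))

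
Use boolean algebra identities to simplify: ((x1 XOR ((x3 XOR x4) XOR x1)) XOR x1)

By XOR self-cancellation ((E XOR v) XOR v = E):
= ((x3 XOR x4) XOR x1)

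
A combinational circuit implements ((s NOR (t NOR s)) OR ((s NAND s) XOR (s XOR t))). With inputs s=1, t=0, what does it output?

Substituting: ((1 NOR (0 NOR 1)) OR ((1 NAND 1) XOR (1 XOR 0)))
= 1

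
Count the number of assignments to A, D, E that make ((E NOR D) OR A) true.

Satisfying assignments: (0,0,0), (1,0,0), (1,0,1), (1,1,0), (1,1,1)
Count: 5 out of 8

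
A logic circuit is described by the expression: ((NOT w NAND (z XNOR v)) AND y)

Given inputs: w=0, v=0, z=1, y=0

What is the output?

Substituting: ((NOT 0 NAND (1 XNOR 0)) AND 0)
= 0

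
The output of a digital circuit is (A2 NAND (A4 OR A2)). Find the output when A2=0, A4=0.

Substituting: (0 NAND (0 OR 0))
= 1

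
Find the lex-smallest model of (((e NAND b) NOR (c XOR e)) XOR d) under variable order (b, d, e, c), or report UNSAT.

b=0, d=1, e=0, c=0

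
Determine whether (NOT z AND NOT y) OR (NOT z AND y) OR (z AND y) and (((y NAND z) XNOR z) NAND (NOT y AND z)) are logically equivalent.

Yes, they are equivalent — the two output columns agree on all 4 assignments:
z | y | Expression 1 | Expression 2
-----------------------------------
0 | 0 | 1 | 1
0 | 1 | 1 | 1
1 | 0 | 0 | 0
1 | 1 | 1 | 1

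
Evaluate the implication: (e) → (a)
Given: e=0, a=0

Antecedent (e) = 0; consequent (a) = 0.
0 → 0 = 1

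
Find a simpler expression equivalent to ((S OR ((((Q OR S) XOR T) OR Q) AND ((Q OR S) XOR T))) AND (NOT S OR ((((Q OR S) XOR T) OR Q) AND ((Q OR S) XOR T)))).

By distribution ((E OR v) AND (E OR NOT v) = E) then absorption (E AND (E OR v) = E):
= ((Q OR S) XOR T)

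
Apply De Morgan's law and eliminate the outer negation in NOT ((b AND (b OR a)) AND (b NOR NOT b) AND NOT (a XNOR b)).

NOT (b AND (b OR a)) OR NOT (b NOR NOT b) OR (a XNOR b)
De Morgan's: NOT(AND of terms) = OR of negations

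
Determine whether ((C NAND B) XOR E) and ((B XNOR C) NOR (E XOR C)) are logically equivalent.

No. Counterexample: with B=0, E=0, C=0, Expression 1 = 1 but Expression 2 = 0.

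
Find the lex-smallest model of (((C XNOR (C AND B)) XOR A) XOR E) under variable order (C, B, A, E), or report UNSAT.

C=0, B=0, A=0, E=0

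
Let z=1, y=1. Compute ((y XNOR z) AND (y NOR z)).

Substituting: ((1 XNOR 1) AND (1 NOR 1))
= 0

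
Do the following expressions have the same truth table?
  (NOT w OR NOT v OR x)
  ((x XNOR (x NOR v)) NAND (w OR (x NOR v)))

Yes, they are equivalent — the two output columns agree on all 8 assignments:
w | v | x | Expression 1 | Expression 2
---------------------------------------
0 | 0 | 0 | 1 | 1
0 | 0 | 1 | 1 | 1
0 | 1 | 0 | 1 | 1
0 | 1 | 1 | 1 | 1
1 | 0 | 0 | 1 | 1
1 | 0 | 1 | 1 | 1
1 | 1 | 0 | 0 | 0
1 | 1 | 1 | 1 | 1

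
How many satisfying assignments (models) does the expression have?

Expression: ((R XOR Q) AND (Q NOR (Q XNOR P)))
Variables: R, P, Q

Satisfying assignments: (1,1,0)
Count: 1 out of 8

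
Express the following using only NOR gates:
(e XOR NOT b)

((((e NOR (b NOR b)) NOR (e NOR (b NOR b))) NOR ((e NOR (b NOR b)) NOR (e NOR (b NOR b)))) NOR ((((e NOR e) NOR ((b NOR b) NOR (b NOR b))) NOR ((e NOR e) NOR ((b NOR b) NOR (b NOR b)))) NOR (((e NOR e) NOR ((b NOR b) NOR (b NOR b))) NOR ((e NOR e) NOR ((b NOR b) NOR (b NOR b))))))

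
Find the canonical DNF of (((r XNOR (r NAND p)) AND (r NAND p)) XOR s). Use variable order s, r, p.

(NOT s AND r AND NOT p) OR (s AND NOT r AND NOT p) OR (s AND NOT r AND p) OR (s AND r AND p)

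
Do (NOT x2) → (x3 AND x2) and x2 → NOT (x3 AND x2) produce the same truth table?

No, Inverse is not equivalent to original (counterexample: x3=0, x2=0)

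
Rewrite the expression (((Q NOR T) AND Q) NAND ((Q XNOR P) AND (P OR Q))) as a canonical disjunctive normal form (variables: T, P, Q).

(NOT T AND NOT P AND NOT Q) OR (NOT T AND NOT P AND Q) OR (NOT T AND P AND NOT Q) OR (NOT T AND P AND Q) OR (T AND NOT P AND NOT Q) OR (T AND NOT P AND Q) OR (T AND P AND NOT Q) OR (T AND P AND Q)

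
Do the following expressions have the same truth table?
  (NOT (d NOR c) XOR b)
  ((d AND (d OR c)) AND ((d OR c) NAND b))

No. Counterexample: with d=0, b=0, c=1, Expression 1 = 1 but Expression 2 = 0.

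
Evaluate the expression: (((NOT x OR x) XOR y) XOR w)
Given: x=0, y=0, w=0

Substituting: (((NOT 0 OR 0) XOR 0) XOR 0)
= 1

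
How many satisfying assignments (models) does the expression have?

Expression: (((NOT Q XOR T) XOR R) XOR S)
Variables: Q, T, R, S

Satisfying assignments: (0,0,0,0), (0,0,1,1), (0,1,0,1), (0,1,1,0), (1,0,0,1), (1,0,1,0), (1,1,0,0), (1,1,1,1)
Count: 8 out of 16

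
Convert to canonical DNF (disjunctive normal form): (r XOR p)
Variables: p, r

(NOT p AND r) OR (p AND NOT r)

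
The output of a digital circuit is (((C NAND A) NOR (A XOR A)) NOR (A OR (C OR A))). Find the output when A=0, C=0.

Substituting: (((0 NAND 0) NOR (0 XOR 0)) NOR (0 OR (0 OR 0)))
= 1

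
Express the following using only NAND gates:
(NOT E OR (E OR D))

(((E NAND E) NAND (E NAND E)) NAND (((E NAND E) NAND (D NAND D)) NAND ((E NAND E) NAND (D NAND D))))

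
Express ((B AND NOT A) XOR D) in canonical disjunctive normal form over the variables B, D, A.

(NOT B AND D AND NOT A) OR (NOT B AND D AND A) OR (B AND NOT D AND NOT A) OR (B AND D AND A)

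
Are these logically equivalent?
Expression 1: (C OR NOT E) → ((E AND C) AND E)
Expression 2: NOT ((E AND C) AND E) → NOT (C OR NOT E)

Yes, Contrapositive is always equivalent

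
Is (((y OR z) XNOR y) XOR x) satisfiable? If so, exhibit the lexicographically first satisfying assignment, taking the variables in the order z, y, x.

z=0, y=0, x=0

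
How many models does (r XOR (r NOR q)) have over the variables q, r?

Satisfying assignments: (0,0), (0,1), (1,1)
Count: 3 out of 4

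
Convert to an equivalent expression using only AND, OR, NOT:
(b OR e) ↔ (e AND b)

((b OR e) AND (e AND b)) OR (NOT (b OR e) AND NOT (e AND b))
(Biconditional = both true or both false)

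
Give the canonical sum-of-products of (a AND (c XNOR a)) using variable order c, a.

Σm(3) = (c AND a)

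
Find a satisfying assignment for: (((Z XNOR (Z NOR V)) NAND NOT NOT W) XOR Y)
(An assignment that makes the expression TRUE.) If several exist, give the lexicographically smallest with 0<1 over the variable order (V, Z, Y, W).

V=0, Z=0, Y=0, W=0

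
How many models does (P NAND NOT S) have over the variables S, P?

Satisfying assignments: (0,0), (1,0), (1,1)
Count: 3 out of 4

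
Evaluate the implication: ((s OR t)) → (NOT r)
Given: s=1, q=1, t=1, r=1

Antecedent ((s OR t)) = 1; consequent (NOT r) = 0.
1 → 0 = 0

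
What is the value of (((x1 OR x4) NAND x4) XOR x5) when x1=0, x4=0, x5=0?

Substituting: (((0 OR 0) NAND 0) XOR 0)
= 1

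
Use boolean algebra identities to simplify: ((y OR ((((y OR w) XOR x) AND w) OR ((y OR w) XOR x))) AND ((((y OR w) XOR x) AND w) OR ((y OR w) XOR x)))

By absorption (E AND (E OR v) = E) then absorption (E OR (E AND v) = E):
= ((y OR w) XOR x)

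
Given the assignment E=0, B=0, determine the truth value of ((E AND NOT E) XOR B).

Substituting: ((0 AND NOT 0) XOR 0)
= 0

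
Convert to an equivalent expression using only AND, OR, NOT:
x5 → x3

NOT x5 OR x3
(Implication elimination: A → B = NOT A OR B)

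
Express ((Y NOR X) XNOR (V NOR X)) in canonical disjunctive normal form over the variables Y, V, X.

(NOT Y AND NOT V AND NOT X) OR (NOT Y AND NOT V AND X) OR (NOT Y AND V AND X) OR (Y AND NOT V AND X) OR (Y AND V AND NOT X) OR (Y AND V AND X)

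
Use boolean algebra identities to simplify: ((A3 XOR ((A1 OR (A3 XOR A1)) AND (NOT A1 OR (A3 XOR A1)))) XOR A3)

By XOR self-cancellation ((E XOR v) XOR v = E) then distribution ((E OR v) AND (E OR NOT v) = E):
= (A3 XOR A1)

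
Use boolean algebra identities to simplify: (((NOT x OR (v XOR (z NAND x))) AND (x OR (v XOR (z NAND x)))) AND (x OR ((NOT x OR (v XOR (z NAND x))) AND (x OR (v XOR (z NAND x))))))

By absorption (E AND (E OR v) = E) then distribution ((E OR v) AND (E OR NOT v) = E):
= (v XOR (z NAND x))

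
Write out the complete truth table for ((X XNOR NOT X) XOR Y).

X | Y | Output
--------------
0 | 0 | 0
0 | 1 | 1
1 | 0 | 0
1 | 1 | 1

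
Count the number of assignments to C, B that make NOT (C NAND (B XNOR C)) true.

Satisfying assignments: (1,1)
Count: 1 out of 4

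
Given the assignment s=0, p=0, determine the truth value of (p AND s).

Substituting: (0 AND 0)
= 0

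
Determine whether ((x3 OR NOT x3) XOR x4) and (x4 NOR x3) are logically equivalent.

No. Counterexample: with x3=1, x4=0, Expression 1 = 1 but Expression 2 = 0.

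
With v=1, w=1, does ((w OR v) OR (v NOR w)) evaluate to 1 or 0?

Substituting: ((1 OR 1) OR (1 NOR 1))
= 1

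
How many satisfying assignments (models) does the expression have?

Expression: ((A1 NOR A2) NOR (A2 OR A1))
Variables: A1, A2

No assignment satisfies the expression.
Count: 0 out of 4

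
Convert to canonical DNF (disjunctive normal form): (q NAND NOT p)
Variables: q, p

(NOT q AND NOT p) OR (NOT q AND p) OR (q AND p)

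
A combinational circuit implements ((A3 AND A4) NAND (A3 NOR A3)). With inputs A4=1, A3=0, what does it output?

Substituting: ((0 AND 1) NAND (0 NOR 0))
= 1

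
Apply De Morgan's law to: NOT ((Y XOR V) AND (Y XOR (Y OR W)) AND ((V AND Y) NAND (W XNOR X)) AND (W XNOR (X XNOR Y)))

NOT (Y XOR V) OR NOT (Y XOR (Y OR W)) OR NOT ((V AND Y) NAND (W XNOR X)) OR NOT (W XNOR (X XNOR Y))
De Morgan's: NOT(AND of terms) = OR of negations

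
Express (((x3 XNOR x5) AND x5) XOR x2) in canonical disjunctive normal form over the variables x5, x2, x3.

(NOT x5 AND x2 AND NOT x3) OR (NOT x5 AND x2 AND x3) OR (x5 AND NOT x2 AND x3) OR (x5 AND x2 AND NOT x3)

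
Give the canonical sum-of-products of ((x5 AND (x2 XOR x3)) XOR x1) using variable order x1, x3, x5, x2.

Σm(3, 6, 8, 9, 10, 12, 13, 15) = (NOT x1 AND NOT x3 AND x5 AND x2) OR (NOT x1 AND x3 AND x5 AND NOT x2) OR (x1 AND NOT x3 AND NOT x5 AND NOT x2) OR (x1 AND NOT x3 AND NOT x5 AND x2) OR (x1 AND NOT x3 AND x5 AND NOT x2) OR (x1 AND x3 AND NOT x5 AND NOT x2) OR (x1 AND x3 AND NOT x5 AND x2) OR (x1 AND x3 AND x5 AND x2)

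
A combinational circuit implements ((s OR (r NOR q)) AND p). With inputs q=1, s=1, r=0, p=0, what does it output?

Substituting: ((1 OR (0 NOR 1)) AND 0)
= 0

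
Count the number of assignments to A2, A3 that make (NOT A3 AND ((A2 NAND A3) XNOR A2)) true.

Satisfying assignments: (1,0)
Count: 1 out of 4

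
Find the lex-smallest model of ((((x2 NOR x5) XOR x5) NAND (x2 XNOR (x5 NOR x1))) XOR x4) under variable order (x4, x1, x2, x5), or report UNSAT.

x4=0, x1=0, x2=0, x5=0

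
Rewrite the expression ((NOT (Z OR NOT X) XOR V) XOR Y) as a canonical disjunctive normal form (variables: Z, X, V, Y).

(NOT Z AND NOT X AND NOT V AND Y) OR (NOT Z AND NOT X AND V AND NOT Y) OR (NOT Z AND X AND NOT V AND NOT Y) OR (NOT Z AND X AND V AND Y) OR (Z AND NOT X AND NOT V AND Y) OR (Z AND NOT X AND V AND NOT Y) OR (Z AND X AND NOT V AND Y) OR (Z AND X AND V AND NOT Y)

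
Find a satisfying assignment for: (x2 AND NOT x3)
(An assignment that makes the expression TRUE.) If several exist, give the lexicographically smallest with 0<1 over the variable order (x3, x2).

x3=0, x2=1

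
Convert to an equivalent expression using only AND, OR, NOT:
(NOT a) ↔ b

((NOT a) AND b) OR (a AND NOT b)
(Biconditional = both true or both false)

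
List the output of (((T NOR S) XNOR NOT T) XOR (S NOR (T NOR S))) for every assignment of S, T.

S | T | Output
--------------
0 | 0 | 1
0 | 1 | 0
1 | 0 | 0
1 | 1 | 1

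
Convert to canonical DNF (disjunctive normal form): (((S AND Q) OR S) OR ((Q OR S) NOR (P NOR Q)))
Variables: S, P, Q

(NOT S AND P AND NOT Q) OR (S AND NOT P AND NOT Q) OR (S AND NOT P AND Q) OR (S AND P AND NOT Q) OR (S AND P AND Q)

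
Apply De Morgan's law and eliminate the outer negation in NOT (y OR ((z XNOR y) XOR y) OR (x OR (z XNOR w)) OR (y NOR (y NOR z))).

NOT y AND NOT ((z XNOR y) XOR y) AND NOT (x OR (z XNOR w)) AND NOT (y NOR (y NOR z))
De Morgan's: NOT(OR of terms) = AND of negations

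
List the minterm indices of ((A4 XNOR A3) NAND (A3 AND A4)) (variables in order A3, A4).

Σm(0, 1, 2) = (NOT A3 AND NOT A4) OR (NOT A3 AND A4) OR (A3 AND NOT A4)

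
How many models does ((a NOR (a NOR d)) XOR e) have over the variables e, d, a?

Satisfying assignments: (0,1,0), (1,0,0), (1,0,1), (1,1,1)
Count: 4 out of 8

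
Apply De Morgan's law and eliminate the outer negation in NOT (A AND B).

NOT A OR NOT B
De Morgan's: NOT(AND of terms) = OR of negations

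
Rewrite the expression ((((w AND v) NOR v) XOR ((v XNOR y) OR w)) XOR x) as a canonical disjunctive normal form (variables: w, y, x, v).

(NOT w AND NOT y AND x AND NOT v) OR (NOT w AND NOT y AND x AND v) OR (NOT w AND y AND NOT x AND NOT v) OR (NOT w AND y AND NOT x AND v) OR (w AND NOT y AND NOT x AND v) OR (w AND NOT y AND x AND NOT v) OR (w AND y AND NOT x AND v) OR (w AND y AND x AND NOT v)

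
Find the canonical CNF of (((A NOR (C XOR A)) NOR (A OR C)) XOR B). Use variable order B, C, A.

(B OR C OR A) AND (B OR C OR NOT A) AND (B OR NOT C OR A) AND (B OR NOT C OR NOT A)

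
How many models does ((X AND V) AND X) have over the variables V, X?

Satisfying assignments: (1,1)
Count: 1 out of 4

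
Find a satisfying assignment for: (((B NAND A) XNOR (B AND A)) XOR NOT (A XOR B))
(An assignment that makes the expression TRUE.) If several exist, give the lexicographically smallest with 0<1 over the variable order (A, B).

A=0, B=0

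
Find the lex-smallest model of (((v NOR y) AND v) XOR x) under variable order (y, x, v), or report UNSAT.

y=0, x=1, v=0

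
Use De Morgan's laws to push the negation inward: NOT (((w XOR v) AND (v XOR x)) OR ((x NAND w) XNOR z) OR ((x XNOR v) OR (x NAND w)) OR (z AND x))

NOT ((w XOR v) AND (v XOR x)) AND NOT ((x NAND w) XNOR z) AND NOT ((x XNOR v) OR (x NAND w)) AND NOT (z AND x)
De Morgan's: NOT(OR of terms) = AND of negations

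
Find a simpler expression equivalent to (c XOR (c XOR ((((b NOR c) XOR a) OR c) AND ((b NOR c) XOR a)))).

By XOR self-cancellation ((E XOR v) XOR v = E) then absorption (E AND (E OR v) = E):
= ((b NOR c) XOR a)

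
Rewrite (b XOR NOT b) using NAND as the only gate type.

((b NAND (b NAND (b NAND b))) NAND ((b NAND b) NAND (b NAND (b NAND b))))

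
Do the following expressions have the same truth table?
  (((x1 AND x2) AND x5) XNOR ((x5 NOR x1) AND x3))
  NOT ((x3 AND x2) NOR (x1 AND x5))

No. Counterexample: with x5=0, x2=0, x1=0, x3=0, Expression 1 = 1 but Expression 2 = 0.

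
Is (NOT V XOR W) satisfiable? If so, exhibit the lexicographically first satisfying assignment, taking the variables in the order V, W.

V=0, W=0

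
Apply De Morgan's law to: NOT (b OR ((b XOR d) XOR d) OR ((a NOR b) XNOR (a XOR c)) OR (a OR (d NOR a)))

NOT b AND NOT ((b XOR d) XOR d) AND NOT ((a NOR b) XNOR (a XOR c)) AND NOT (a OR (d NOR a))
De Morgan's: NOT(OR of terms) = AND of negations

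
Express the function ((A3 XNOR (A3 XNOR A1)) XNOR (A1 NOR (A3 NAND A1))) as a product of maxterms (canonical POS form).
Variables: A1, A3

ΠM(2, 3) = (NOT A1 OR A3) AND (NOT A1 OR NOT A3)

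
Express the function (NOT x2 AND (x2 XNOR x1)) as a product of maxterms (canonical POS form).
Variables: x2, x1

ΠM(1, 2, 3) = (x2 OR NOT x1) AND (NOT x2 OR x1) AND (NOT x2 OR NOT x1)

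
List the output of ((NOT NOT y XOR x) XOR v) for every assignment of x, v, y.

x | v | y | Output
------------------
0 | 0 | 0 | 0
0 | 0 | 1 | 1
0 | 1 | 0 | 1
0 | 1 | 1 | 0
1 | 0 | 0 | 1
1 | 0 | 1 | 0
1 | 1 | 0 | 0
1 | 1 | 1 | 1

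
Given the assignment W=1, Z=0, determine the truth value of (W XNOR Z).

Substituting: (1 XNOR 0)
= 0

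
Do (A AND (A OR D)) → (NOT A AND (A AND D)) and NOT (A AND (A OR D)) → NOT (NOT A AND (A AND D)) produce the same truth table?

No, Inverse is not equivalent to original (counterexample: A=1, D=0)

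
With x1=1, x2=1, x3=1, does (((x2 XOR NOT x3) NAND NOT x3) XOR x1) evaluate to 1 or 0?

Substituting: (((1 XOR NOT 1) NAND NOT 1) XOR 1)
= 0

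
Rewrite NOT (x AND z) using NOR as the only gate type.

(((x NOR x) NOR (z NOR z)) NOR ((x NOR x) NOR (z NOR z)))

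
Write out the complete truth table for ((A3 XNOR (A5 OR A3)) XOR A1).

A1 | A5 | A3 | Output
---------------------
0 | 0 | 0 | 1
0 | 0 | 1 | 1
0 | 1 | 0 | 0
0 | 1 | 1 | 1
1 | 0 | 0 | 0
1 | 0 | 1 | 0
1 | 1 | 0 | 1
1 | 1 | 1 | 0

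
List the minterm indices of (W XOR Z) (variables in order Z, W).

Σm(1, 2) = (NOT Z AND W) OR (Z AND NOT W)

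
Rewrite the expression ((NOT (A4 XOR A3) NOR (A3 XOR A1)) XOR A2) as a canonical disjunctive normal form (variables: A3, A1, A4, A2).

(NOT A3 AND NOT A1 AND NOT A4 AND A2) OR (NOT A3 AND NOT A1 AND A4 AND NOT A2) OR (NOT A3 AND A1 AND NOT A4 AND A2) OR (NOT A3 AND A1 AND A4 AND A2) OR (A3 AND NOT A1 AND NOT A4 AND A2) OR (A3 AND NOT A1 AND A4 AND A2) OR (A3 AND A1 AND NOT A4 AND NOT A2) OR (A3 AND A1 AND A4 AND A2)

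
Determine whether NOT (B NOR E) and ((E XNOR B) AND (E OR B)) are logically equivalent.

No. Counterexample: with E=0, B=1, Expression 1 = 1 but Expression 2 = 0.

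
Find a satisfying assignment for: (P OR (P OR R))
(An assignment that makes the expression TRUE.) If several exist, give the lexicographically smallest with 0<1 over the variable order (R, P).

R=0, P=1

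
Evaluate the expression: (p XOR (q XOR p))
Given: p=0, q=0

Substituting: (0 XOR (0 XOR 0))
= 0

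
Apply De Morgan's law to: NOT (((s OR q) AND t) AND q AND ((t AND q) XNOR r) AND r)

NOT ((s OR q) AND t) OR NOT q OR NOT ((t AND q) XNOR r) OR NOT r
De Morgan's: NOT(AND of terms) = OR of negations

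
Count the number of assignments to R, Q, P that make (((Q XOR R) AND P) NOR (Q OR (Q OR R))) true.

Satisfying assignments: (0,0,0), (0,0,1)
Count: 2 out of 8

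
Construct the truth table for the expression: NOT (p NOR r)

p | r | Output
--------------
0 | 0 | 0
0 | 1 | 1
1 | 0 | 1
1 | 1 | 1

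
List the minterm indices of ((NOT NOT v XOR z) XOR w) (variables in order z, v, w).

Σm(1, 2, 4, 7) = (NOT z AND NOT v AND w) OR (NOT z AND v AND NOT w) OR (z AND NOT v AND NOT w) OR (z AND v AND w)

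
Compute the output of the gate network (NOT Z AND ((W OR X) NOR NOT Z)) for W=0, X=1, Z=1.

Substituting: (NOT 1 AND ((0 OR 1) NOR NOT 1))
= 0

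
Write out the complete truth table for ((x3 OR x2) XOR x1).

x3 | x1 | x2 | Output
---------------------
0 | 0 | 0 | 0
0 | 0 | 1 | 1
0 | 1 | 0 | 1
0 | 1 | 1 | 0
1 | 0 | 0 | 1
1 | 0 | 1 | 1
1 | 1 | 0 | 0
1 | 1 | 1 | 0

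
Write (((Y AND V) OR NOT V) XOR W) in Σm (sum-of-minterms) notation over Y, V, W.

Σm(0, 3, 4, 6) = (NOT Y AND NOT V AND NOT W) OR (NOT Y AND V AND W) OR (Y AND NOT V AND NOT W) OR (Y AND V AND NOT W)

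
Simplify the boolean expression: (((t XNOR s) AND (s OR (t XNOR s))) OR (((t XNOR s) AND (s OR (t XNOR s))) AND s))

By absorption (E OR (E AND v) = E) then absorption (E AND (E OR v) = E):
= (t XNOR s)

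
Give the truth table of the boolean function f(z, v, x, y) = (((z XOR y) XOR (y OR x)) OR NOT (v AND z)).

z | v | x | y | Output
----------------------
0 | 0 | 0 | 0 | 1
0 | 0 | 0 | 1 | 1
0 | 0 | 1 | 0 | 1
0 | 0 | 1 | 1 | 1
0 | 1 | 0 | 0 | 1
0 | 1 | 0 | 1 | 1
0 | 1 | 1 | 0 | 1
0 | 1 | 1 | 1 | 1
1 | 0 | 0 | 0 | 1
1 | 0 | 0 | 1 | 1
1 | 0 | 1 | 0 | 1
1 | 0 | 1 | 1 | 1
1 | 1 | 0 | 0 | 1
1 | 1 | 0 | 1 | 1
1 | 1 | 1 | 0 | 0
1 | 1 | 1 | 1 | 1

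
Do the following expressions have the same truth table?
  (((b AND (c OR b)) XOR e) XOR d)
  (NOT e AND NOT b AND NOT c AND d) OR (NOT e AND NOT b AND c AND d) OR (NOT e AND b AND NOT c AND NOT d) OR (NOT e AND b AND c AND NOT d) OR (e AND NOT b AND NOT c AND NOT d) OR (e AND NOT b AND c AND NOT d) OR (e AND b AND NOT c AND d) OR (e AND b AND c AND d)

Yes, they are equivalent — the two output columns agree on all 16 assignments:
e | b | c | d | Expression 1 | Expression 2
-------------------------------------------
0 | 0 | 0 | 0 | 0 | 0
0 | 0 | 0 | 1 | 1 | 1
0 | 0 | 1 | 0 | 0 | 0
0 | 0 | 1 | 1 | 1 | 1
0 | 1 | 0 | 0 | 1 | 1
0 | 1 | 0 | 1 | 0 | 0
0 | 1 | 1 | 0 | 1 | 1
0 | 1 | 1 | 1 | 0 | 0
1 | 0 | 0 | 0 | 1 | 1
1 | 0 | 0 | 1 | 0 | 0
1 | 0 | 1 | 0 | 1 | 1
1 | 0 | 1 | 1 | 0 | 0
1 | 1 | 0 | 0 | 0 | 0
1 | 1 | 0 | 1 | 1 | 1
1 | 1 | 1 | 0 | 0 | 0
1 | 1 | 1 | 1 | 1 | 1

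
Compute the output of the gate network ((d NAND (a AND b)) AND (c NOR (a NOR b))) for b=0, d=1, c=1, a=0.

Substituting: ((1 NAND (0 AND 0)) AND (1 NOR (0 NOR 0)))
= 0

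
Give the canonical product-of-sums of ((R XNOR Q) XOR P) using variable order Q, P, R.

ΠM(1, 2, 4, 7) = (Q OR P OR NOT R) AND (Q OR NOT P OR R) AND (NOT Q OR P OR R) AND (NOT Q OR NOT P OR NOT R)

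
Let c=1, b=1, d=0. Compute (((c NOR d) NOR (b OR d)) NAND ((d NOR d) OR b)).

Substituting: (((1 NOR 0) NOR (1 OR 0)) NAND ((0 NOR 0) OR 1))
= 1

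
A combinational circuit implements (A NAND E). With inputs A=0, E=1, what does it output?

Substituting: (0 NAND 1)
= 1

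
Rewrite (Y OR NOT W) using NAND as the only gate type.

((Y NAND Y) NAND ((W NAND W) NAND (W NAND W)))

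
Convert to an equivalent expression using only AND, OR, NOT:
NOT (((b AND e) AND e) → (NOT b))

((b AND e) AND e) AND b
(Negated implication: NOT(A → B) = A AND NOT B)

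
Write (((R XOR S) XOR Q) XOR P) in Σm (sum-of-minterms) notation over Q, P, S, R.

Σm(1, 2, 4, 7, 8, 11, 13, 14) = (NOT Q AND NOT P AND NOT S AND R) OR (NOT Q AND NOT P AND S AND NOT R) OR (NOT Q AND P AND NOT S AND NOT R) OR (NOT Q AND P AND S AND R) OR (Q AND NOT P AND NOT S AND NOT R) OR (Q AND NOT P AND S AND R) OR (Q AND P AND NOT S AND R) OR (Q AND P AND S AND NOT R)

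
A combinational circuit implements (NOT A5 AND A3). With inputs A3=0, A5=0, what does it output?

Substituting: (NOT 0 AND 0)
= 0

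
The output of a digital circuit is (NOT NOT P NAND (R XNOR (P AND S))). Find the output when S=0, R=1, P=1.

Substituting: (NOT NOT 1 NAND (1 XNOR (1 AND 0)))
= 1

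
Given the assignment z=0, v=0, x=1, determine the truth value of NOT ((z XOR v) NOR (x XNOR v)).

Substituting: NOT ((0 XOR 0) NOR (1 XNOR 0))
= 0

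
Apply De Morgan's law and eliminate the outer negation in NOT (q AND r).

NOT q OR NOT r
De Morgan's: NOT(AND of terms) = OR of negations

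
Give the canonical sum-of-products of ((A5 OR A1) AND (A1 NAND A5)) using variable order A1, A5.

Σm(1, 2) = (NOT A1 AND A5) OR (A1 AND NOT A5)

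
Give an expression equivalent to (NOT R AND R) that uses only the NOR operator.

(((R NOR R) NOR (R NOR R)) NOR (R NOR R))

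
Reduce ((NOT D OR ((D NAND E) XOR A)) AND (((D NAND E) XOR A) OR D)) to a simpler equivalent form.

By distribution ((E OR v) AND (E OR NOT v) = E):
= ((D NAND E) XOR A)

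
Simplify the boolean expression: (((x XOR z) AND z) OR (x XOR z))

By absorption (E OR (E AND v) = E):
= (x XOR z)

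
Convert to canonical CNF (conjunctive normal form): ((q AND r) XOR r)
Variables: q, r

(q OR r) AND (NOT q OR r) AND (NOT q OR NOT r)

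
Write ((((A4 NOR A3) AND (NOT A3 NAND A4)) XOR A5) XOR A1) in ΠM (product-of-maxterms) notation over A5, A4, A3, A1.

ΠM(1, 2, 4, 6, 8, 11, 13, 15) = (A5 OR A4 OR A3 OR NOT A1) AND (A5 OR A4 OR NOT A3 OR A1) AND (A5 OR NOT A4 OR A3 OR A1) AND (A5 OR NOT A4 OR NOT A3 OR A1) AND (NOT A5 OR A4 OR A3 OR A1) AND (NOT A5 OR A4 OR NOT A3 OR NOT A1) AND (NOT A5 OR NOT A4 OR A3 OR NOT A1) AND (NOT A5 OR NOT A4 OR NOT A3 OR NOT A1)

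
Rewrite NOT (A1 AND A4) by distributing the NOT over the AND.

NOT A1 OR NOT A4
De Morgan's: NOT(AND of terms) = OR of negations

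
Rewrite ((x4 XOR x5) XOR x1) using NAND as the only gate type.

((((x4 NAND (x4 NAND x5)) NAND (x5 NAND (x4 NAND x5))) NAND (((x4 NAND (x4 NAND x5)) NAND (x5 NAND (x4 NAND x5))) NAND x1)) NAND (x1 NAND (((x4 NAND (x4 NAND x5)) NAND (x5 NAND (x4 NAND x5))) NAND x1)))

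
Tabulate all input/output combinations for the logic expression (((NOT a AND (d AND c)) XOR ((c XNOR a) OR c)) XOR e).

d | c | a | e | Output
----------------------
0 | 0 | 0 | 0 | 1
0 | 0 | 0 | 1 | 0
0 | 0 | 1 | 0 | 0
0 | 0 | 1 | 1 | 1
0 | 1 | 0 | 0 | 1
0 | 1 | 0 | 1 | 0
0 | 1 | 1 | 0 | 1
0 | 1 | 1 | 1 | 0
1 | 0 | 0 | 0 | 1
1 | 0 | 0 | 1 | 0
1 | 0 | 1 | 0 | 0
1 | 0 | 1 | 1 | 1
1 | 1 | 0 | 0 | 0
1 | 1 | 0 | 1 | 1
1 | 1 | 1 | 0 | 1
1 | 1 | 1 | 1 | 0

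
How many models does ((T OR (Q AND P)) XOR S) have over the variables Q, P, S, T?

Satisfying assignments: (0,0,0,1), (0,0,1,0), (0,1,0,1), (0,1,1,0), (1,0,0,1), (1,0,1,0), (1,1,0,0), (1,1,0,1)
Count: 8 out of 16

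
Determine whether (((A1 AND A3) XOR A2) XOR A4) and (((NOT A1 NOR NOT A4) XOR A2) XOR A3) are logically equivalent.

No. Counterexample: with A2=0, A4=0, A3=1, A1=0, Expression 1 = 0 but Expression 2 = 1.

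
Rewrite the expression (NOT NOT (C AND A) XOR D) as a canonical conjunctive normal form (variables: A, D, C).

(A OR D OR C) AND (A OR D OR NOT C) AND (NOT A OR D OR C) AND (NOT A OR NOT D OR NOT C)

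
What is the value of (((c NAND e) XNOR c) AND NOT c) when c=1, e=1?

Substituting: (((1 NAND 1) XNOR 1) AND NOT 1)
= 0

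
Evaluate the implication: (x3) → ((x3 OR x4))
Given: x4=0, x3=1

Antecedent (x3) = 1; consequent ((x3 OR x4)) = 1.
1 → 1 = 1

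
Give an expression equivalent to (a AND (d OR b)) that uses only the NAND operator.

((a NAND ((d NAND d) NAND (b NAND b))) NAND (a NAND ((d NAND d) NAND (b NAND b))))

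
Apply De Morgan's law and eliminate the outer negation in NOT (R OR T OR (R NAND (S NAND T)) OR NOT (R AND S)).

NOT R AND NOT T AND NOT (R NAND (S NAND T)) AND (R AND S)
De Morgan's: NOT(OR of terms) = AND of negations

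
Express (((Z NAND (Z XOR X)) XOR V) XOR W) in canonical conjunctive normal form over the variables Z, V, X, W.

(Z OR V OR X OR NOT W) AND (Z OR V OR NOT X OR NOT W) AND (Z OR NOT V OR X OR W) AND (Z OR NOT V OR NOT X OR W) AND (NOT Z OR V OR X OR W) AND (NOT Z OR V OR NOT X OR NOT W) AND (NOT Z OR NOT V OR X OR NOT W) AND (NOT Z OR NOT V OR NOT X OR W)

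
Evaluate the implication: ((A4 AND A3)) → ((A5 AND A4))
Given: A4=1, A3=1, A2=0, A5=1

Antecedent ((A4 AND A3)) = 1; consequent ((A5 AND A4)) = 1.
1 → 1 = 1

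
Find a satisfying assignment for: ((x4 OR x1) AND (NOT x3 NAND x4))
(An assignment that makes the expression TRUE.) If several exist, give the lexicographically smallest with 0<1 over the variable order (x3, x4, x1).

x3=0, x4=0, x1=1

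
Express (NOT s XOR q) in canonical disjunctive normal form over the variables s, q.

(NOT s AND NOT q) OR (s AND q)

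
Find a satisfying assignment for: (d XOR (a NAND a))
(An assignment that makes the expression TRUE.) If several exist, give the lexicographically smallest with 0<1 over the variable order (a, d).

a=0, d=0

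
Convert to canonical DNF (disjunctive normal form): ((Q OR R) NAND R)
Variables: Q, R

(NOT Q AND NOT R) OR (Q AND NOT R)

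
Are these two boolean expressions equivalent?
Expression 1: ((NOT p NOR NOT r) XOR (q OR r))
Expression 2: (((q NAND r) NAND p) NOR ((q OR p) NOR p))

No. Counterexample: with q=0, r=0, p=1, Expression 1 = 0 but Expression 2 = 1.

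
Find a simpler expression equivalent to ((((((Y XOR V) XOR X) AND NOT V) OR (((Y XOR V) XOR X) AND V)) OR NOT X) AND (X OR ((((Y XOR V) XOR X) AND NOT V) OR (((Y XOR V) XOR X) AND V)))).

By distribution ((E OR v) AND (E OR NOT v) = E) then distribution ((E AND v) OR (E AND NOT v) = E):
= ((Y XOR V) XOR X)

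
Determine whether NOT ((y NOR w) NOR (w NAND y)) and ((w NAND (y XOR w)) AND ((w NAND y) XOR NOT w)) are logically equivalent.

No. Counterexample: with y=0, w=0, Expression 1 = 1 but Expression 2 = 0.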